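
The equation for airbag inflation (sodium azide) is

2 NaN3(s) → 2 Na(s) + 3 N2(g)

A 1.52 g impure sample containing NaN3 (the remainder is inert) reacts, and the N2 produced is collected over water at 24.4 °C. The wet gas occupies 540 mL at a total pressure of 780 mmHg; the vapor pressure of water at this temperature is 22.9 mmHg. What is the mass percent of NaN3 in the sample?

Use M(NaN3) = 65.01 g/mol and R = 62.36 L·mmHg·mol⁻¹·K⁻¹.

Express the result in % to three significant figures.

P(N2) = 780 − 22.9 = 757.1 mmHg
n(N2) = PV/RT = (757.1 × 0.5400) / (62.36 × 297.55) = 0.02203 mol
n(NaN3) = (2/3) × 0.02203 = 0.01469 mol
m(NaN3) = 0.01469 × 65.01 = 0.9550 g
%NaN3 = 0.9550 / 1.52 × 100 = 62.83%

62.8 %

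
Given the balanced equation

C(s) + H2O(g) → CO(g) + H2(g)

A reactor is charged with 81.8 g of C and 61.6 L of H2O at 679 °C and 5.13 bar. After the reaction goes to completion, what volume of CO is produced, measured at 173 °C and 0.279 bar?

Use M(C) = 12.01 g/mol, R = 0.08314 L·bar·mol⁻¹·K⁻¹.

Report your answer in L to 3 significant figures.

531 L

n(C) = 81.8 / 12.01 = 6.811 mol
n(H2O) = PV/RT = (5.13 × 61.6) / (0.08314 × 952.15) = 3.992 mol
For 6.811 mol C, stoichiometry requires (1/1) × 6.811 = 6.811 mol H2O; 3.992 mol is available, so H2O is limiting.
n(CO) = (1/1) × 3.992 = 3.992 mol
V(CO) = nRT/P = 3.992 × 0.08314 × 446.15 / 0.279 = 530.7 L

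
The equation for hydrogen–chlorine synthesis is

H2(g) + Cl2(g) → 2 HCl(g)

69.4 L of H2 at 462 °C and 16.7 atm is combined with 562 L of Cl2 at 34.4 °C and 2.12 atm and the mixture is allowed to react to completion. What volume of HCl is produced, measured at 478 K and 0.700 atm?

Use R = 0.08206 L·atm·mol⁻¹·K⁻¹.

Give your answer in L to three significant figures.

2150 L

n(H2) = PV/RT = (16.7 × 69.4) / (0.08206 × 735.15) = 19.21 mol
n(Cl2) = PV/RT = (2.12 × 562) / (0.08206 × 307.55) = 47.21 mol
For 19.21 mol H2, stoichiometry requires (1/1) × 19.21 = 19.21 mol Cl2; 47.21 mol is available, so H2 is limiting.
n(HCl) = (2/1) × 19.21 = 38.42 mol
V(HCl) = nRT/P = 38.42 × 0.08206 × 478 / 0.700 = 2153 L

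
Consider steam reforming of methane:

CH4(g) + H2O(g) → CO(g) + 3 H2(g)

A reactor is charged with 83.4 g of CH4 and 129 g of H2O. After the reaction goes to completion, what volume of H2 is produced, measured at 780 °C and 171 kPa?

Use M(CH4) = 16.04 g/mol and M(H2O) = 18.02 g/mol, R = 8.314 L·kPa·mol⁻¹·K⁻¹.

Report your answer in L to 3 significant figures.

n(CH4) = 83.4 / 16.04 = 5.200 mol
n(H2O) = 129 / 18.02 = 7.159 mol
For 5.200 mol CH4, stoichiometry requires (1/1) × 5.200 = 5.200 mol H2O; 7.159 mol is available, so CH4 is limiting.
n(H2) = (3/1) × 5.200 = 15.60 mol
V(H2) = nRT/P = 15.60 × 8.314 × 1053.15 / 171 = 798.8 L

799 L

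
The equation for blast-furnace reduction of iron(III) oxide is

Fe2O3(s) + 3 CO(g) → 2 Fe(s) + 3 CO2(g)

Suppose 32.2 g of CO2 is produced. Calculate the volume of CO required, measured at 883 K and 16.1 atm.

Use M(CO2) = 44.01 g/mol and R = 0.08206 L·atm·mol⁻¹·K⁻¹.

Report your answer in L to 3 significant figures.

3.29 L

n(CO2) = 32.20 / 44.01 = 0.7317 mol
n(CO) = (3/3) × 0.7317 = 0.7317 mol
V = nRT/P = 0.7317 × 0.08206 × 883 / 16.1 = 3.293 L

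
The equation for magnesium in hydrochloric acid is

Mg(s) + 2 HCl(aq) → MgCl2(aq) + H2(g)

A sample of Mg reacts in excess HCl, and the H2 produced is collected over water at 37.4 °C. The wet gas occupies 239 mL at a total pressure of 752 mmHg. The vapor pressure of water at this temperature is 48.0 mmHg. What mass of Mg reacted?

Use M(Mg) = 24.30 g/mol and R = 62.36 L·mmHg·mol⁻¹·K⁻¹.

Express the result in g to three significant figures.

0.211 g

P(H2) = 752 − 48.0 = 704.0 mmHg
n(H2) = PV/RT = (704.0 × 0.2390) / (62.36 × 310.55) = 0.008688 mol
n(Mg) = (1/1) × 0.008688 = 0.008688 mol
m(Mg) = 0.008688 × 24.30 = 0.2111 g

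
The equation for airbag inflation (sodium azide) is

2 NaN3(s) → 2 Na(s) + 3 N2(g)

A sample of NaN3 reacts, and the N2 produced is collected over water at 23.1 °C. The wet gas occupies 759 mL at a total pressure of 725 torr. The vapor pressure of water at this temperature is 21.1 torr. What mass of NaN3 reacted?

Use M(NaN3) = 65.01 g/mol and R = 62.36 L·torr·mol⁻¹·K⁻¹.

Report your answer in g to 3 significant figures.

1.25 g

P(N2) = 725 − 21.1 = 703.9 torr
n(N2) = PV/RT = (703.9 × 0.7590) / (62.36 × 296.25) = 0.02892 mol
n(NaN3) = (2/3) × 0.02892 = 0.01928 mol
m(NaN3) = 0.01928 × 65.01 = 1.253 g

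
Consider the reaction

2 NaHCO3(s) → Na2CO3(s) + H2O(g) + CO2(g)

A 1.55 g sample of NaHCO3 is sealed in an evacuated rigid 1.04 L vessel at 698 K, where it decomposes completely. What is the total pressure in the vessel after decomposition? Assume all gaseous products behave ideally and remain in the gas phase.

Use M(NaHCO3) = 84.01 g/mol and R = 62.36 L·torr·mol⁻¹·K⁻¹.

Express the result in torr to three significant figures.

n(NaHCO3) = 1.55 / 84.01 = 0.01845 mol
n(gas produced) = (2/2) × 0.01845 = 0.01845 mol
P = nRT/V = 0.01845 × 62.36 × 698 / 1.04 = 772.2 torr

772 torr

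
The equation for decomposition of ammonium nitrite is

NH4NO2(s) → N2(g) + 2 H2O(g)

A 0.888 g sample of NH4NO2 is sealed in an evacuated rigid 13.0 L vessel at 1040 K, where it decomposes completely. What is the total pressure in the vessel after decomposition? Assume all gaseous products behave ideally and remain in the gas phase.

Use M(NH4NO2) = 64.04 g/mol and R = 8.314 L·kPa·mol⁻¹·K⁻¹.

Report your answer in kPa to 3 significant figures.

n(NH4NO2) = 0.888 / 64.04 = 0.01387 mol
n(gas produced) = (3/1) × 0.01387 = 0.04161 mol
P = nRT/V = 0.04161 × 8.314 × 1040 / 13.0 = 27.68 kPa

27.7 kPa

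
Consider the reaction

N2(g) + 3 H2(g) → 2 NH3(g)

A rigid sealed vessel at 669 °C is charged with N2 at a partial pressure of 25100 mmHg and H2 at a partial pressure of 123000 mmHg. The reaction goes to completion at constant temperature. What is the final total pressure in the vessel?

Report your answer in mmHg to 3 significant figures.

97900 mmHg

At constant V, partial pressures at 669 °C are proportional to moles, so apply stoichiometry directly to pressures.
P(H2) required for 25100 mmHg of N2 = (3/1) × 25100 = 75300 mmHg; available 123000 mmHg, so N2 is limiting.
P(H2) remaining = 123000 − (3/1) × 25100 = 47700 mmHg
P(gaseous products) = (2)/1 × 25100 = 50200 mmHg
P_total at 669 °C = 47700 + 50200 = 97900 mmHg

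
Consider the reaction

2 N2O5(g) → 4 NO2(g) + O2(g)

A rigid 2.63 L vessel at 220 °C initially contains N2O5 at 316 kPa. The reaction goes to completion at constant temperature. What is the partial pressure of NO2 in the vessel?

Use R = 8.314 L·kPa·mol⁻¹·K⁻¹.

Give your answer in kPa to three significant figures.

n(N2O5)₀ = PV/RT = (316 × 2.63) / (8.314 × 493.15) = 0.2027 mol
n(NO2) = (4/2) × 0.2027 = 0.4054 mol
P(NO2) = nRT/V = 0.4054 × 8.314 × 493.15 / 2.63 = 632.0 kPa

632 kPa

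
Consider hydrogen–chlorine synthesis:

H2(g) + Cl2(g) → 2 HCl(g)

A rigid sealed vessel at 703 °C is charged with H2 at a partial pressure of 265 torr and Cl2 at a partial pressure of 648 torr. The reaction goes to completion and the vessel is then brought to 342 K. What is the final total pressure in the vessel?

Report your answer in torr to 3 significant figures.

With V and T fixed, P_i ∝ n_i, so the mole ratios apply directly to partial pressures at 703 °C.
P(Cl2) required for 265 torr of H2 = (1/1) × 265 = 265.0 torr; available 648 torr, so H2 is limiting.
P(Cl2) remaining = 648 − (1/1) × 265 = 383.0 torr
P(gaseous products) = (2)/1 × 265 = 530.0 torr
P_total at 703 °C = 383.0 + 530.0 = 913.0 torr
Scaling to 342 K: P = 913.0 × 342/976.15 = 319.9 torr

320 torr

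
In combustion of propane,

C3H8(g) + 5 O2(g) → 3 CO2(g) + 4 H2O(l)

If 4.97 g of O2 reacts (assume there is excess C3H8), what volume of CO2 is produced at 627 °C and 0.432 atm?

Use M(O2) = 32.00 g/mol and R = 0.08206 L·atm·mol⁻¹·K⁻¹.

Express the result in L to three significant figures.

15.9 L

n(O2) = 4.970 / 32.00 = 0.1553 mol
n(CO2) = (3/5) × 0.1553 = 0.09318 mol
V = nRT/P = 0.09318 × 0.08206 × 900.15 / 0.432 = 15.93 L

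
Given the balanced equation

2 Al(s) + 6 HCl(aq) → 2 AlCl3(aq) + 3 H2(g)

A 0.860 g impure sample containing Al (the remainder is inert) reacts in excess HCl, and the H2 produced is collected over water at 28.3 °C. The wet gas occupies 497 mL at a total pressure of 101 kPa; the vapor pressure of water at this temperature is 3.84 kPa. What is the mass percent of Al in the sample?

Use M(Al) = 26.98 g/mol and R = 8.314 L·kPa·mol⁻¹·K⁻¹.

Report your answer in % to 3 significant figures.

P(H2) = 101 − 3.84 = 97.16 kPa
n(H2) = PV/RT = (97.16 × 0.4970) / (8.314 × 301.45) = 0.01927 mol
n(Al) = (2/3) × 0.01927 = 0.01285 mol
m(Al) = 0.01285 × 26.98 = 0.3467 g
%Al = 0.3467 / 0.860 × 100 = 40.31%

40.3 %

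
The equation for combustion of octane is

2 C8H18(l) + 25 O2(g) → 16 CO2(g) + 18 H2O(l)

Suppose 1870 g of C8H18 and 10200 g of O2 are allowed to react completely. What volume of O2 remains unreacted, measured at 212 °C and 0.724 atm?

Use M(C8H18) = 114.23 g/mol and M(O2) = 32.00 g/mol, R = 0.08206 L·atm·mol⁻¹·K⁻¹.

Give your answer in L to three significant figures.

6280 L

n(C8H18) = 1870 / 114.23 = 16.37 mol
n(O2) = 10200 / 32.00 = 318.8 mol
For 16.37 mol C8H18, stoichiometry requires (25/2) × 16.37 = 204.6 mol O2; 318.8 mol is available, so C8H18 is limiting.
n(O2) consumed = (25/2) × 16.37 = 204.6 mol; remaining = 318.8 − 204.6 = 114.2 mol
V(O2) = nRT/P = 114.2 × 0.08206 × 485.15 / 0.724 = 6280 L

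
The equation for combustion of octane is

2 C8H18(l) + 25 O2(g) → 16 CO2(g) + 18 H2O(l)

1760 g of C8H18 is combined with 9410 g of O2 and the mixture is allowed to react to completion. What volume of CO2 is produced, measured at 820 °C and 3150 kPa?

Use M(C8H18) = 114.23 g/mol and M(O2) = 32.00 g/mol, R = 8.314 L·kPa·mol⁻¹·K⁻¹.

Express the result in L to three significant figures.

n(C8H18) = 1760 / 114.23 = 15.41 mol
n(O2) = 9410 / 32.00 = 294.1 mol
For 15.41 mol C8H18, stoichiometry requires (25/2) × 15.41 = 192.6 mol O2; 294.1 mol is available, so C8H18 is limiting.
n(CO2) = (16/2) × 15.41 = 123.3 mol
V(CO2) = nRT/P = 123.3 × 8.314 × 1093.15 / 3150 = 355.7 L

356 L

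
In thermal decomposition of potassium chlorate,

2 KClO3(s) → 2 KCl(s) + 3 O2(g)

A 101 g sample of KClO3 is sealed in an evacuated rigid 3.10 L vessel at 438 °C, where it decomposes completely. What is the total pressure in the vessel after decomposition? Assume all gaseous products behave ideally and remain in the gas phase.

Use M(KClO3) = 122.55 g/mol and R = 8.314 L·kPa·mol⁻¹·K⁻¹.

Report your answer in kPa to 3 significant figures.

2360 kPa

n(KClO3) = 101 / 122.55 = 0.8242 mol
n(gas produced) = (3/2) × 0.8242 = 1.236 mol
P = nRT/V = 1.236 × 8.314 × 711.15 / 3.10 = 2357 kPa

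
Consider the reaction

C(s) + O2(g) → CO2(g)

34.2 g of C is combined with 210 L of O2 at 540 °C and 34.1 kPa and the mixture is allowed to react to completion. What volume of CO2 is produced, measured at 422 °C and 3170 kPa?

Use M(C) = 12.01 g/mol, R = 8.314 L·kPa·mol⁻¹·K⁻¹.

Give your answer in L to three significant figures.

1.93 L

n(C) = 34.2 / 12.01 = 2.848 mol
n(O2) = PV/RT = (34.1 × 210) / (8.314 × 813.15) = 1.059 mol
For 2.848 mol C, stoichiometry requires (1/1) × 2.848 = 2.848 mol O2; 1.059 mol is available, so O2 is limiting.
n(CO2) = (1/1) × 1.059 = 1.059 mol
V(CO2) = nRT/P = 1.059 × 8.314 × 695.15 / 3170 = 1.931 L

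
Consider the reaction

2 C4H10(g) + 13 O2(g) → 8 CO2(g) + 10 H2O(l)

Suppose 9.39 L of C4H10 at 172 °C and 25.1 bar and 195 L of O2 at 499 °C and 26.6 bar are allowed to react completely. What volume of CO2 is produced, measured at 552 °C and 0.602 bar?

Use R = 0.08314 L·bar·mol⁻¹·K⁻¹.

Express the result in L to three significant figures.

2900 L

n(C4H10) = PV/RT = (25.1 × 9.39) / (0.08314 × 445.15) = 6.368 mol
n(O2) = PV/RT = (26.6 × 195) / (0.08314 × 772.15) = 80.80 mol
For 6.368 mol C4H10, stoichiometry requires (13/2) × 6.368 = 41.39 mol O2; 80.80 mol is available, so C4H10 is limiting.
n(CO2) = (8/2) × 6.368 = 25.47 mol
V(CO2) = nRT/P = 25.47 × 0.08314 × 825.15 / 0.602 = 2903 L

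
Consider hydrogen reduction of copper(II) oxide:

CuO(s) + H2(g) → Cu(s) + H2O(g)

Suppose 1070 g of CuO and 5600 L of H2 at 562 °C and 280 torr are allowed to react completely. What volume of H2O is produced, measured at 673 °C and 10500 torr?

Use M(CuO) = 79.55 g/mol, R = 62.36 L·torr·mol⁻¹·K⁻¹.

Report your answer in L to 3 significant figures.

75.6 L

n(CuO) = 1070 / 79.55 = 13.45 mol
n(H2) = PV/RT = (280 × 5600) / (62.36 × 835.15) = 30.11 mol
For 13.45 mol CuO, stoichiometry requires (1/1) × 13.45 = 13.45 mol H2; 30.11 mol is available, so CuO is limiting.
n(H2O) = (1/1) × 13.45 = 13.45 mol
V(H2O) = nRT/P = 13.45 × 62.36 × 946.15 / 10500 = 75.58 L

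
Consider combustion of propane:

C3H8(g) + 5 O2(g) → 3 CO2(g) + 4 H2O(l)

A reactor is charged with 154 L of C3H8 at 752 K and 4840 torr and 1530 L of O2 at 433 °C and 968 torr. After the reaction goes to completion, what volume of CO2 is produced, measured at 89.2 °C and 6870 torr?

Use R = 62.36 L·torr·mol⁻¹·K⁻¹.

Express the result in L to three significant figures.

66.4 L

n(C3H8) = PV/RT = (4840 × 154) / (62.36 × 752) = 15.89 mol
n(O2) = PV/RT = (968 × 1530) / (62.36 × 706.15) = 33.63 mol
For 15.89 mol C3H8, stoichiometry requires (5/1) × 15.89 = 79.45 mol O2; 33.63 mol is available, so O2 is limiting.
n(CO2) = (3/5) × 33.63 = 20.18 mol
V(CO2) = nRT/P = 20.18 × 62.36 × 362.35 / 6870 = 66.37 L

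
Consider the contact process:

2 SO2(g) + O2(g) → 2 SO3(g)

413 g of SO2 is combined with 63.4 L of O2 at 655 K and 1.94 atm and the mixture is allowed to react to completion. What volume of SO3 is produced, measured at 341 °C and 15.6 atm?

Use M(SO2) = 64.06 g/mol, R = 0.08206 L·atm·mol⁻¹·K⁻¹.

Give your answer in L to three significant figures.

14.8 L

n(SO2) = 413 / 64.06 = 6.447 mol
n(O2) = PV/RT = (1.94 × 63.4) / (0.08206 × 655) = 2.288 mol
For 6.447 mol SO2, stoichiometry requires (1/2) × 6.447 = 3.224 mol O2; 2.288 mol is available, so O2 is limiting.
n(SO3) = (2/1) × 2.288 = 4.576 mol
V(SO3) = nRT/P = 4.576 × 0.08206 × 614.15 / 15.6 = 14.78 L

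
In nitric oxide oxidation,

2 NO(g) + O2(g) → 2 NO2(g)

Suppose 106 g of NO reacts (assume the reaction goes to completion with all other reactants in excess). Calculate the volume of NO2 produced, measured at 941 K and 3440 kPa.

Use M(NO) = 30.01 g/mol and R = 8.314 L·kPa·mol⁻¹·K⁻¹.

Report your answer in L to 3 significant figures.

n(NO) = 106.0 / 30.01 = 3.532 mol
n(NO2) = (2/2) × 3.532 = 3.532 mol
V = nRT/P = 3.532 × 8.314 × 941 / 3440 = 8.033 L

8.03 L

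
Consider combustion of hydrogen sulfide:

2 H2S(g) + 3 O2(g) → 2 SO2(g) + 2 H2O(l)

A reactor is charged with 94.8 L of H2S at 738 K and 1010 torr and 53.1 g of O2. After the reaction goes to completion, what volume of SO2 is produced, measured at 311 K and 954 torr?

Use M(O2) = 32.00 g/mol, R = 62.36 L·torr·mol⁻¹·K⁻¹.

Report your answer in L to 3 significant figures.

n(H2S) = PV/RT = (1010 × 94.8) / (62.36 × 738) = 2.080 mol
n(O2) = 53.1 / 32.00 = 1.659 mol
For 2.080 mol H2S, stoichiometry requires (3/2) × 2.080 = 3.120 mol O2; 1.659 mol is available, so O2 is limiting.
n(SO2) = (2/3) × 1.659 = 1.106 mol
V(SO2) = nRT/P = 1.106 × 62.36 × 311 / 954 = 22.48 L

22.5 L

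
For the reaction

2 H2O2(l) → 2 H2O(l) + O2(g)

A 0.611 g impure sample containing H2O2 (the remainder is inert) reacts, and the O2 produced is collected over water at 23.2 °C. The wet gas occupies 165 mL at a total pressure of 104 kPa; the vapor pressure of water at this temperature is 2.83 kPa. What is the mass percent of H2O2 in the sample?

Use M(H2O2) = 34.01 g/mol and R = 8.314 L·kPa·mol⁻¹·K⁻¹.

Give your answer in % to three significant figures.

P(O2) = 104 − 2.83 = 101.2 kPa
n(O2) = PV/RT = (101.2 × 0.1650) / (8.314 × 296.35) = 0.006777 mol
n(H2O2) = (2/1) × 0.006777 = 0.01355 mol
m(H2O2) = 0.01355 × 34.01 = 0.4608 g
%H2O2 = 0.4608 / 0.611 × 100 = 75.42%

75.4 %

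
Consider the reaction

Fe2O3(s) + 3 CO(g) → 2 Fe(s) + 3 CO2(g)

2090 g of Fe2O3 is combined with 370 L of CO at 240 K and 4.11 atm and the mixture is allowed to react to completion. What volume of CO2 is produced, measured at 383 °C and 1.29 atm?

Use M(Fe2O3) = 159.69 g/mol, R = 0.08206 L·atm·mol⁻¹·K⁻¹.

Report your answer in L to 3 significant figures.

1640 L

n(Fe2O3) = 2090 / 159.69 = 13.09 mol
n(CO) = PV/RT = (4.11 × 370) / (0.08206 × 240) = 77.21 mol
For 13.09 mol Fe2O3, stoichiometry requires (3/1) × 13.09 = 39.27 mol CO; 77.21 mol is available, so Fe2O3 is limiting.
n(CO2) = (3/1) × 13.09 = 39.27 mol
V(CO2) = nRT/P = 39.27 × 0.08206 × 656.15 / 1.29 = 1639 L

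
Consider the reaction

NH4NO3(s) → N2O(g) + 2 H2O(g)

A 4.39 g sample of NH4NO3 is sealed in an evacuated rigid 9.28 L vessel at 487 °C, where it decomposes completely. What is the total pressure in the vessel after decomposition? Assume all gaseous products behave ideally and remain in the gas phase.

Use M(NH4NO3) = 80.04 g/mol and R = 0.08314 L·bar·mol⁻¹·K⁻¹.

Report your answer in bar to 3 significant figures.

n(NH4NO3) = 4.39 / 80.04 = 0.05485 mol
n(gas produced) = (3/1) × 0.05485 = 0.1646 mol
P = nRT/V = 0.1646 × 0.08314 × 760.15 / 9.28 = 1.121 bar

1.12 bar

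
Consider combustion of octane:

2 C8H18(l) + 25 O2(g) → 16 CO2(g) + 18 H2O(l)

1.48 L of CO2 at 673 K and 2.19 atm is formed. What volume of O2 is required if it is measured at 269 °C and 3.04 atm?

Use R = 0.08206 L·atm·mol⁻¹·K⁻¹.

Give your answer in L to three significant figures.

1.34 L

n(CO2) = PV/RT = (2.19 × 1.48) / (0.08206 × 673) = 0.05869 mol
n(O2) = (25/16) × 0.05869 = 0.09170 mol
V = nRT/P = 0.09170 × 0.08206 × 542.15 / 3.04 = 1.342 L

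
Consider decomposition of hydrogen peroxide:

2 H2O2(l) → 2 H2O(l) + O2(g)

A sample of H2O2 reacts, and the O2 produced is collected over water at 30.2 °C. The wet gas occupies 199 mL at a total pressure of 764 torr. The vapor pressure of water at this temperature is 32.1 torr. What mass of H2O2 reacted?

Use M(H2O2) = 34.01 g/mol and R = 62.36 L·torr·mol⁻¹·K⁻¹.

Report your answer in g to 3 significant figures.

P(O2) = 764 − 32.1 = 731.9 torr
n(O2) = PV/RT = (731.9 × 0.1990) / (62.36 × 303.35) = 0.007699 mol
n(H2O2) = (2/1) × 0.007699 = 0.01540 mol
m(H2O2) = 0.01540 × 34.01 = 0.5238 g

0.524 g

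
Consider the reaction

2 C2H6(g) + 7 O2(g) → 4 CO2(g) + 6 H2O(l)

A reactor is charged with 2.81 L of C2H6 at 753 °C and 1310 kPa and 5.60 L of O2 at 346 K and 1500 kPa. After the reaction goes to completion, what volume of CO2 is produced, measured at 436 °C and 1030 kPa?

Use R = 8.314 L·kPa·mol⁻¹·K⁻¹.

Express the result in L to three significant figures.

n(C2H6) = PV/RT = (1310 × 2.81) / (8.314 × 1026.15) = 0.4315 mol
n(O2) = PV/RT = (1500 × 5.60) / (8.314 × 346) = 2.920 mol
For 0.4315 mol C2H6, stoichiometry requires (7/2) × 0.4315 = 1.510 mol O2; 2.920 mol is available, so C2H6 is limiting.
n(CO2) = (4/2) × 0.4315 = 0.8630 mol
V(CO2) = nRT/P = 0.8630 × 8.314 × 709.15 / 1030 = 4.940 L

4.94 L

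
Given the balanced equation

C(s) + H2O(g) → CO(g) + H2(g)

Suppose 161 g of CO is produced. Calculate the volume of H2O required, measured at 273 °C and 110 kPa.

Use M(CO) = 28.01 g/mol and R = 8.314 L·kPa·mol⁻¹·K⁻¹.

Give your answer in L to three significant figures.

n(CO) = 161.0 / 28.01 = 5.748 mol
n(H2O) = (1/1) × 5.748 = 5.748 mol
V = nRT/P = 5.748 × 8.314 × 546.15 / 110 = 237.3 L

237 L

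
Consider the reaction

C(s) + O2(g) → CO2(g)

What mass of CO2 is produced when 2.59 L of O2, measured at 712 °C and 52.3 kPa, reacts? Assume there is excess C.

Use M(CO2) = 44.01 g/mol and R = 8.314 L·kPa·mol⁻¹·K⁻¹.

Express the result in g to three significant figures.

0.728 g

n(O2) = PV/RT = (52.3 × 2.59) / (8.314 × 985.15) = 0.01654 mol
n(CO2) = (1/1) × 0.01654 = 0.01654 mol
m(CO2) = 0.01654 × 44.01 = 0.7279 g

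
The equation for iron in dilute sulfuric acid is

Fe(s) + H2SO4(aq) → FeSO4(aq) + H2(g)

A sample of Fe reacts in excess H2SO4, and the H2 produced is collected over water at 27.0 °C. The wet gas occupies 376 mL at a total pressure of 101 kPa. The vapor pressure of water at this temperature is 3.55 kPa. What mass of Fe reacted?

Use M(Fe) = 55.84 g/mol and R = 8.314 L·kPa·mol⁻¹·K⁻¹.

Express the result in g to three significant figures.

0.820 g

P(H2) = 101 − 3.55 = 97.45 kPa
n(H2) = PV/RT = (97.45 × 0.3760) / (8.314 × 300.15) = 0.01468 mol
n(Fe) = (1/1) × 0.01468 = 0.01468 mol
m(Fe) = 0.01468 × 55.84 = 0.8197 g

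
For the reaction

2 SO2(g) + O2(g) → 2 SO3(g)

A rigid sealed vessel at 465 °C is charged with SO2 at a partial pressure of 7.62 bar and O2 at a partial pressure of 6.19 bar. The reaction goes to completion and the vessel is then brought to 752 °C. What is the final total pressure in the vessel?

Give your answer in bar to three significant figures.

With V and T fixed, P_i ∝ n_i, so the mole ratios apply directly to partial pressures at 465 °C.
P(O2) required for 7.62 bar of SO2 = (1/2) × 7.62 = 3.810 bar; available 6.19 bar, so SO2 is limiting.
P(O2) remaining = 6.19 − (1/2) × 7.62 = 2.380 bar
P(gaseous products) = (2)/2 × 7.62 = 7.620 bar
P_total at 465 °C = 2.380 + 7.620 = 10.00 bar
Scaling to 752 °C: P = 10.00 × 1025.15/738.15 = 13.89 bar

13.9 bar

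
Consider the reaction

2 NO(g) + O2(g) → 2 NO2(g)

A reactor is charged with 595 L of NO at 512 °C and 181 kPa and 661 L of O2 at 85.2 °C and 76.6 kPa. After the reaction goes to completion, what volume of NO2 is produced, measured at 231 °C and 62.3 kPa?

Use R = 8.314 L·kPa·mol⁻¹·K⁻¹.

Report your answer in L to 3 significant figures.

n(NO) = PV/RT = (181 × 595) / (8.314 × 785.15) = 16.50 mol
n(O2) = PV/RT = (76.6 × 661) / (8.314 × 358.35) = 16.99 mol
For 16.50 mol NO, stoichiometry requires (1/2) × 16.50 = 8.250 mol O2; 16.99 mol is available, so NO is limiting.
n(NO2) = (2/2) × 16.50 = 16.50 mol
V(NO2) = nRT/P = 16.50 × 8.314 × 504.15 / 62.3 = 1110 L

1110 L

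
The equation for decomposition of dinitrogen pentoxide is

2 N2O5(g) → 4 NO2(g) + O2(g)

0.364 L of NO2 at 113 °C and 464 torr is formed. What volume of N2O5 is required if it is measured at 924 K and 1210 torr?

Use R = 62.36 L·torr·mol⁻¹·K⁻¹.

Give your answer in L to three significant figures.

n(NO2) = PV/RT = (464 × 0.364) / (62.36 × 386.15) = 0.007014 mol
n(N2O5) = (2/4) × 0.007014 = 0.003507 mol
V = nRT/P = 0.003507 × 62.36 × 924 / 1210 = 0.1670 L

0.167 L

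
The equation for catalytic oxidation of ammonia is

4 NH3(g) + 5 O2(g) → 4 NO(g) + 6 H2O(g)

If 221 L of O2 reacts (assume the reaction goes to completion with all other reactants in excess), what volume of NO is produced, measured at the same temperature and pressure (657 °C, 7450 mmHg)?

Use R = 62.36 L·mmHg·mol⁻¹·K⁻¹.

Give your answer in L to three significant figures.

At constant T and P, gas volumes are in the mole ratio: V(NO) = (4/5) × 221 = 176.8 L

177 L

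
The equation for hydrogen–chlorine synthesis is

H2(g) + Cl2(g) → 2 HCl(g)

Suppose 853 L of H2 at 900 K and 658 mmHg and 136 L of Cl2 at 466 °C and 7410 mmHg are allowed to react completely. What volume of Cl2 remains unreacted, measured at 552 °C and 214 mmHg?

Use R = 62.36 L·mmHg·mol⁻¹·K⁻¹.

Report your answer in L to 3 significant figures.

2850 L

n(H2) = PV/RT = (658 × 853) / (62.36 × 900) = 10.00 mol
n(Cl2) = PV/RT = (7410 × 136) / (62.36 × 739.15) = 21.86 mol
For 10.00 mol H2, stoichiometry requires (1/1) × 10.00 = 10.00 mol Cl2; 21.86 mol is available, so H2 is limiting.
n(Cl2) consumed = (1/1) × 10.00 = 10.00 mol; remaining = 21.86 − 10.00 = 11.86 mol
V(Cl2) = nRT/P = 11.86 × 62.36 × 825.15 / 214 = 2852 L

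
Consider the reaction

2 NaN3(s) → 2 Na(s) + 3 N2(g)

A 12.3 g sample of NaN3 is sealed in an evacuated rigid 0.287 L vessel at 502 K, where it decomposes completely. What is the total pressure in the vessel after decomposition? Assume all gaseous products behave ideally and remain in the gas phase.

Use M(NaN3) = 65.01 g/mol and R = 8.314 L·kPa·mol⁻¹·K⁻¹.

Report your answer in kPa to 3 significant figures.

4130 kPa

n(NaN3) = 12.3 / 65.01 = 0.1892 mol
n(gas produced) = (3/2) × 0.1892 = 0.2838 mol
P = nRT/V = 0.2838 × 8.314 × 502 / 0.287 = 4127 kPa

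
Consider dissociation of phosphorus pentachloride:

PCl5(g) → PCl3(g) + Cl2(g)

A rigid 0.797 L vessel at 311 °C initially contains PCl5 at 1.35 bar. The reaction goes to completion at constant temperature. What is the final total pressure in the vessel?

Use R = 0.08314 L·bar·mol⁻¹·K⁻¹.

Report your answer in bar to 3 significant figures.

At constant T and V, P ∝ n(gas): 1 mol gas → 2 mol gas.
P_final = (2/1) × 1.35 = 2.700 bar

2.70 bar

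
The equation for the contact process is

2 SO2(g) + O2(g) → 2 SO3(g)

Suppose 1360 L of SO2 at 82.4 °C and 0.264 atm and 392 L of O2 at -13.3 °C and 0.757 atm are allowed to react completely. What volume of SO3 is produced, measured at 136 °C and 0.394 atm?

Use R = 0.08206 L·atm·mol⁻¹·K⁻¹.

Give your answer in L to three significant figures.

1050 L

n(SO2) = PV/RT = (0.264 × 1360) / (0.08206 × 355.55) = 12.31 mol
n(O2) = PV/RT = (0.757 × 392) / (0.08206 × 259.85) = 13.92 mol
For 12.31 mol SO2, stoichiometry requires (1/2) × 12.31 = 6.155 mol O2; 13.92 mol is available, so SO2 is limiting.
n(SO3) = (2/2) × 12.31 = 12.31 mol
V(SO3) = nRT/P = 12.31 × 0.08206 × 409.15 / 0.394 = 1049 L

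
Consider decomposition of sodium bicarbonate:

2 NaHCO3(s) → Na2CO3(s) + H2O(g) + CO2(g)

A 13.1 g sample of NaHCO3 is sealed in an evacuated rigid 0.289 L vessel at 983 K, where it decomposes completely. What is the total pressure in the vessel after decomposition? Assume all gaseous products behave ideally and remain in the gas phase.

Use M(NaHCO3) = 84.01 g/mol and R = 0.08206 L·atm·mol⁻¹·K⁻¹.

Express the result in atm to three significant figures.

n(NaHCO3) = 13.1 / 84.01 = 0.1559 mol
n(gas produced) = (2/2) × 0.1559 = 0.1559 mol
P = nRT/V = 0.1559 × 0.08206 × 983 / 0.289 = 43.51 atm

43.5 atm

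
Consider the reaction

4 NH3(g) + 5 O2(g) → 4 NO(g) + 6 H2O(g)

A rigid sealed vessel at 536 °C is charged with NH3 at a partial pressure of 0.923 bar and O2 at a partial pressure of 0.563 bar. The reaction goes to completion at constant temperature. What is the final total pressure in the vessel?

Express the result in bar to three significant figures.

With V and T fixed, P_i ∝ n_i, so the mole ratios apply directly to partial pressures at 536 °C.
P(O2) required for 0.923 bar of NH3 = (5/4) × 0.923 = 1.154 bar; available 0.563 bar, so O2 is limiting.
P(NH3) remaining = 0.923 − (4/5) × 0.563 = 0.4726 bar
P(gaseous products) = (4+6)/5 × 0.563 = 1.126 bar
P_total at 536 °C = 0.4726 + 1.126 = 1.599 bar

1.60 bar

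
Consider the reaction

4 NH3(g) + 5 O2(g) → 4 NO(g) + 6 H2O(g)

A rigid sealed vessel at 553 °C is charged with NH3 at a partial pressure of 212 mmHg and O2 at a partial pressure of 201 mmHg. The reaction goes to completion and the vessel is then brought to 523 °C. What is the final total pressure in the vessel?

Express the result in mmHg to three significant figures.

At constant V, partial pressures at 553 °C are proportional to moles, so apply stoichiometry directly to pressures.
P(O2) required for 212 mmHg of NH3 = (5/4) × 212 = 265.0 mmHg; available 201 mmHg, so O2 is limiting.
P(NH3) remaining = 212 − (4/5) × 201 = 51.20 mmHg
P(gaseous products) = (4+6)/5 × 201 = 402.0 mmHg
P_total at 553 °C = 51.20 + 402.0 = 453.2 mmHg
Scaling to 523 °C: P = 453.2 × 796.15/826.15 = 436.7 mmHg

437 mmHg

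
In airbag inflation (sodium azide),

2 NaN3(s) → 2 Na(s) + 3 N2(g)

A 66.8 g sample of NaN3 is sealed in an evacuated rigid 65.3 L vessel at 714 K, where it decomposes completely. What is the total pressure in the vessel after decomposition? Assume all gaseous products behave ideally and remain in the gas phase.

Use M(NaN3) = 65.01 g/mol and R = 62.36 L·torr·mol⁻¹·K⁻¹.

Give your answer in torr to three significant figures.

n(NaN3) = 66.8 / 65.01 = 1.028 mol
n(gas produced) = (3/2) × 1.028 = 1.542 mol
P = nRT/V = 1.542 × 62.36 × 714 / 65.3 = 1051 torr

1050 torr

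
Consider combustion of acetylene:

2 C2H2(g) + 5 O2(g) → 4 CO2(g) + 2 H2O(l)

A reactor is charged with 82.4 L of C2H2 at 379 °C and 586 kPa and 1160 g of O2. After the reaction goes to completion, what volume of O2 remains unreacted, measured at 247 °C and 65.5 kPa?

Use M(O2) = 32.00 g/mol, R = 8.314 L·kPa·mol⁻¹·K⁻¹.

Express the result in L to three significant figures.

n(C2H2) = PV/RT = (586 × 82.4) / (8.314 × 652.15) = 8.906 mol
n(O2) = 1160 / 32.00 = 36.25 mol
For 8.906 mol C2H2, stoichiometry requires (5/2) × 8.906 = 22.27 mol O2; 36.25 mol is available, so C2H2 is limiting.
n(O2) consumed = (5/2) × 8.906 = 22.27 mol; remaining = 36.25 − 22.27 = 13.98 mol
V(O2) = nRT/P = 13.98 × 8.314 × 520.15 / 65.5 = 923.0 L

923 L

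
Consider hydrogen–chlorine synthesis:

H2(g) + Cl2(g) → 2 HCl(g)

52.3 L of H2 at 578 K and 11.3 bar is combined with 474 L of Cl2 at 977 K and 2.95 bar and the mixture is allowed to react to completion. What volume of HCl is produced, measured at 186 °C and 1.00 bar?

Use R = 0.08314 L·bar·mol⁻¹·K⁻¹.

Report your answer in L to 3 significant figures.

n(H2) = PV/RT = (11.3 × 52.3) / (0.08314 × 578) = 12.30 mol
n(Cl2) = PV/RT = (2.95 × 474) / (0.08314 × 977) = 17.21 mol
For 12.30 mol H2, stoichiometry requires (1/1) × 12.30 = 12.30 mol Cl2; 17.21 mol is available, so H2 is limiting.
n(HCl) = (2/1) × 12.30 = 24.60 mol
V(HCl) = nRT/P = 24.60 × 0.08314 × 459.15 / 1.00 = 939.1 L

939 L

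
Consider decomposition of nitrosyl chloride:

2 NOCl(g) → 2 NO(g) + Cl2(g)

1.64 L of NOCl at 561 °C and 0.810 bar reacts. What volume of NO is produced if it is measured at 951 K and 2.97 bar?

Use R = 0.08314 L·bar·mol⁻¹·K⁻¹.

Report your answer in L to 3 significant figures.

0.510 L

n(NOCl) = PV/RT = (0.810 × 1.64) / (0.08314 × 834.15) = 0.01915 mol
n(NO) = (2/2) × 0.01915 = 0.01915 mol
V = nRT/P = 0.01915 × 0.08314 × 951 / 2.97 = 0.5098 L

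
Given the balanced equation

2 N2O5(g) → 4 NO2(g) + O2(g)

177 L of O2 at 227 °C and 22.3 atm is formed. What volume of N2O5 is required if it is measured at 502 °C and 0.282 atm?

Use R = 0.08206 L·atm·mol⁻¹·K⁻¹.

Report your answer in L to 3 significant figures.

43400 L

n(O2) = PV/RT = (22.3 × 177) / (0.08206 × 500.15) = 96.17 mol
n(N2O5) = (2/1) × 96.17 = 192.3 mol
V = nRT/P = 192.3 × 0.08206 × 775.15 / 0.282 = 43380 L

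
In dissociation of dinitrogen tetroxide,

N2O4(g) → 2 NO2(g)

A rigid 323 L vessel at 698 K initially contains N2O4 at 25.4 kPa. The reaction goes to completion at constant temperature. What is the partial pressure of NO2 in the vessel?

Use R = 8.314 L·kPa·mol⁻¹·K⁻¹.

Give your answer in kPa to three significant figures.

n(N2O4)₀ = PV/RT = (25.4 × 323) / (8.314 × 698) = 1.414 mol
n(NO2) = (2/1) × 1.414 = 2.828 mol
P(NO2) = nRT/V = 2.828 × 8.314 × 698 / 323 = 50.81 kPa

50.8 kPa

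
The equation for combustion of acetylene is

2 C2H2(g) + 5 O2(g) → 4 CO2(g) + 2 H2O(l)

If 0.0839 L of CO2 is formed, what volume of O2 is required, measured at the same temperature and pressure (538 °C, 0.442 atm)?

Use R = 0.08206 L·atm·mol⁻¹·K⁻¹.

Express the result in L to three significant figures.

At constant T and P, gas volumes are in the mole ratio: V(O2) = (5/4) × 0.0839 = 0.1049 L

0.105 L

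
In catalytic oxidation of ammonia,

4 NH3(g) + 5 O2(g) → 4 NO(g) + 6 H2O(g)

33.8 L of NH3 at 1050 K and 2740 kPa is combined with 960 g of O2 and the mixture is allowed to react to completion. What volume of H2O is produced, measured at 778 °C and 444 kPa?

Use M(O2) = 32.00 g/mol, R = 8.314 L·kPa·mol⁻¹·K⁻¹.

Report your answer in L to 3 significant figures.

313 L

n(NH3) = PV/RT = (2740 × 33.8) / (8.314 × 1050) = 10.61 mol
n(O2) = 960 / 32.00 = 30.00 mol
For 10.61 mol NH3, stoichiometry requires (5/4) × 10.61 = 13.26 mol O2; 30.00 mol is available, so NH3 is limiting.
n(H2O) = (6/4) × 10.61 = 15.91 mol
V(H2O) = nRT/P = 15.91 × 8.314 × 1051.15 / 444 = 313.2 L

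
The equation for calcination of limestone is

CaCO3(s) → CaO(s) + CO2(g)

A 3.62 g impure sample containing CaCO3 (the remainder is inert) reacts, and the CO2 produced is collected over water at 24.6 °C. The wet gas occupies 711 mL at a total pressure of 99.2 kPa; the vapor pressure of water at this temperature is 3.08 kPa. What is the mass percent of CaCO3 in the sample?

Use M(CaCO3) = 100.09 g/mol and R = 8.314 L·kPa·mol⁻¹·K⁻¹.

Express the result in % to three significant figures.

P(CO2) = 99.2 − 3.08 = 96.12 kPa
n(CO2) = PV/RT = (96.12 × 0.7110) / (8.314 × 297.75) = 0.02761 mol
n(CaCO3) = (1/1) × 0.02761 = 0.02761 mol
m(CaCO3) = 0.02761 × 100.09 = 2.763 g
%CaCO3 = 2.763 / 3.62 × 100 = 76.33%

76.3 %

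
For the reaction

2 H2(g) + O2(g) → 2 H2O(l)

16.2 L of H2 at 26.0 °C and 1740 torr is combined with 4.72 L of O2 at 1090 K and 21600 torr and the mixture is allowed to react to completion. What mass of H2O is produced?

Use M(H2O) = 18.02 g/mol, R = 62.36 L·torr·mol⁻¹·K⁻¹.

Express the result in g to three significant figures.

27.2 g

n(H2) = PV/RT = (1740 × 16.2) / (62.36 × 299.15) = 1.511 mol
n(O2) = PV/RT = (21600 × 4.72) / (62.36 × 1090) = 1.500 mol
For 1.511 mol H2, stoichiometry requires (1/2) × 1.511 = 0.7555 mol O2; 1.500 mol is available, so H2 is limiting.
n(H2O) = (2/2) × 1.511 = 1.511 mol
m(H2O) = 1.511 × 18.02 = 27.23 g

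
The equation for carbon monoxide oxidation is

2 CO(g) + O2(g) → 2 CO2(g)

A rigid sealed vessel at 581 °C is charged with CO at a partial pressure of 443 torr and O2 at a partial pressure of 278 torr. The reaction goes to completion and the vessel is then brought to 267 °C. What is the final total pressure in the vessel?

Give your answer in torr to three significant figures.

316 torr

Because the vessel is rigid and T is held at 581 °C, work the stoichiometry in partial pressures (P_i = n_iRT/V).
P(O2) required for 443 torr of CO = (1/2) × 443 = 221.5 torr; available 278 torr, so CO is limiting.
P(O2) remaining = 278 − (1/2) × 443 = 56.50 torr
P(gaseous products) = (2)/2 × 443 = 443.0 torr
P_total at 581 °C = 56.50 + 443.0 = 499.5 torr
Scaling to 267 °C: P = 499.5 × 540.15/854.15 = 315.9 torr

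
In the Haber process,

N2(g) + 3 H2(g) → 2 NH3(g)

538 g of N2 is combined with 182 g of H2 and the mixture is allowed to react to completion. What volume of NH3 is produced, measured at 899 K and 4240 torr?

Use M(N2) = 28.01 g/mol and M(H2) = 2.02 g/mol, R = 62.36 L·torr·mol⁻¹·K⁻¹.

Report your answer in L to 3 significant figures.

508 L

n(N2) = 538 / 28.01 = 19.21 mol
n(H2) = 182 / 2.02 = 90.10 mol
For 19.21 mol N2, stoichiometry requires (3/1) × 19.21 = 57.63 mol H2; 90.10 mol is available, so N2 is limiting.
n(NH3) = (2/1) × 19.21 = 38.42 mol
V(NH3) = nRT/P = 38.42 × 62.36 × 899 / 4240 = 508.0 L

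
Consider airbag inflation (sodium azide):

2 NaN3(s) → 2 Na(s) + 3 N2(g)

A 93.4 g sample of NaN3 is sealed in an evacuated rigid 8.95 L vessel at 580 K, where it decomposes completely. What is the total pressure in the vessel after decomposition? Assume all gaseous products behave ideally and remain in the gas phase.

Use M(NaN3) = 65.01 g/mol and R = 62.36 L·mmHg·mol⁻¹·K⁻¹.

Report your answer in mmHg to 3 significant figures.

8710 mmHg

n(NaN3) = 93.4 / 65.01 = 1.437 mol
n(gas produced) = (3/2) × 1.437 = 2.155 mol
P = nRT/V = 2.155 × 62.36 × 580 / 8.95 = 8709 mmHg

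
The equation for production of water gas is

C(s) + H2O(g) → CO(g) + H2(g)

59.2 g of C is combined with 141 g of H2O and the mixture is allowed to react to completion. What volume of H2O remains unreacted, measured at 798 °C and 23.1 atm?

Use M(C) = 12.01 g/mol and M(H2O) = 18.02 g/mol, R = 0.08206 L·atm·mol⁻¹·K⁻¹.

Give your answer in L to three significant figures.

n(C) = 59.2 / 12.01 = 4.929 mol
n(H2O) = 141 / 18.02 = 7.825 mol
For 4.929 mol C, stoichiometry requires (1/1) × 4.929 = 4.929 mol H2O; 7.825 mol is available, so C is limiting.
n(H2O) consumed = (1/1) × 4.929 = 4.929 mol; remaining = 7.825 − 4.929 = 2.896 mol
V(H2O) = nRT/P = 2.896 × 0.08206 × 1071.15 / 23.1 = 11.02 L

11.0 L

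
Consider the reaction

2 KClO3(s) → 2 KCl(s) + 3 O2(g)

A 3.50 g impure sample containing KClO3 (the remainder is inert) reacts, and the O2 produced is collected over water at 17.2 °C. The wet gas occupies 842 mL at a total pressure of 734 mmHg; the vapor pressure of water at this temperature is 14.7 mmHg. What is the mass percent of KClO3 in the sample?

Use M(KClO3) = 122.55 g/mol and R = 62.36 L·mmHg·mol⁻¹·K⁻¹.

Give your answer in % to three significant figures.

P(O2) = 734 − 14.7 = 719.3 mmHg
n(O2) = PV/RT = (719.3 × 0.8420) / (62.36 × 290.35) = 0.03345 mol
n(KClO3) = (2/3) × 0.03345 = 0.02230 mol
m(KClO3) = 0.02230 × 122.55 = 2.733 g
%KClO3 = 2.733 / 3.50 × 100 = 78.09%

78.1 %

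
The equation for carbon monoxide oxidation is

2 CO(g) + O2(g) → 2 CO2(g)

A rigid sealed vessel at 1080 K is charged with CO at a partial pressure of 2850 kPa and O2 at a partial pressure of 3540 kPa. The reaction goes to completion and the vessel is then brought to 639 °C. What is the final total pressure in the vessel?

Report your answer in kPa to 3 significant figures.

At constant V, partial pressures at 1080 K are proportional to moles, so apply stoichiometry directly to pressures.
P(O2) required for 2850 kPa of CO = (1/2) × 2850 = 1425 kPa; available 3540 kPa, so CO is limiting.
P(O2) remaining = 3540 − (1/2) × 2850 = 2115 kPa
P(gaseous products) = (2)/2 × 2850 = 2850 kPa
P_total at 1080 K = 2115 + 2850 = 4965 kPa
Scaling to 639 °C: P = 4965 × 912.15/1080 = 4193 kPa

4190 kPa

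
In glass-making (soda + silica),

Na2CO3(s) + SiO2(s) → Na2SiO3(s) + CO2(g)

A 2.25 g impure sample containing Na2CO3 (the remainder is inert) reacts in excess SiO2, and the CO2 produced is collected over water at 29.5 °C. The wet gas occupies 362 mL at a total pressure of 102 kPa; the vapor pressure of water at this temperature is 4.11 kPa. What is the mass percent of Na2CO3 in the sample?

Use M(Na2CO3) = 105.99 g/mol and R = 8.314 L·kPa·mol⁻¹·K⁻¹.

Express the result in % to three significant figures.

66.3 %

P(CO2) = 102 − 4.11 = 97.89 kPa
n(CO2) = PV/RT = (97.89 × 0.3620) / (8.314 × 302.65) = 0.01408 mol
n(Na2CO3) = (1/1) × 0.01408 = 0.01408 mol
m(Na2CO3) = 0.01408 × 105.99 = 1.492 g
%Na2CO3 = 1.492 / 2.25 × 100 = 66.31%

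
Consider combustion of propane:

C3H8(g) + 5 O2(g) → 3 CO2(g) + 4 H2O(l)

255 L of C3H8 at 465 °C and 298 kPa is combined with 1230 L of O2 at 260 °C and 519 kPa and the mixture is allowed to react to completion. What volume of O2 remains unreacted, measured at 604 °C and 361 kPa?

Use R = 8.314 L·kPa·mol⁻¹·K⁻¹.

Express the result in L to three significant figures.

n(C3H8) = PV/RT = (298 × 255) / (8.314 × 738.15) = 12.38 mol
n(O2) = PV/RT = (519 × 1230) / (8.314 × 533.15) = 144.0 mol
For 12.38 mol C3H8, stoichiometry requires (5/1) × 12.38 = 61.90 mol O2; 144.0 mol is available, so C3H8 is limiting.
n(O2) consumed = (5/1) × 12.38 = 61.90 mol; remaining = 144.0 − 61.90 = 82.10 mol
V(O2) = nRT/P = 82.10 × 8.314 × 877.15 / 361 = 1659 L

1660 L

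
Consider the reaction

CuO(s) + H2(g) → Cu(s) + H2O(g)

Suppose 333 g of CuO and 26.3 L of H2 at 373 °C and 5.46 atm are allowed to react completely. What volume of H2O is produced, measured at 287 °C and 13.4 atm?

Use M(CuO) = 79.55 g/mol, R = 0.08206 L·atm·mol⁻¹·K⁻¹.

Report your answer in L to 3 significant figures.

9.29 L

n(CuO) = 333 / 79.55 = 4.186 mol
n(H2) = PV/RT = (5.46 × 26.3) / (0.08206 × 646.15) = 2.708 mol
For 4.186 mol CuO, stoichiometry requires (1/1) × 4.186 = 4.186 mol H2; 2.708 mol is available, so H2 is limiting.
n(H2O) = (1/1) × 2.708 = 2.708 mol
V(H2O) = nRT/P = 2.708 × 0.08206 × 560.15 / 13.4 = 9.289 L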